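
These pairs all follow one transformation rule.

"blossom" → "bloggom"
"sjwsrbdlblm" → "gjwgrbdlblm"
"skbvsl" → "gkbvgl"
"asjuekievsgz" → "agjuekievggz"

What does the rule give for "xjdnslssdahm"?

Rule — replace every "s" with "g".
Doing the same to "xjdnslssdahm": "xjdnglggdahm".

xjdnglggdahm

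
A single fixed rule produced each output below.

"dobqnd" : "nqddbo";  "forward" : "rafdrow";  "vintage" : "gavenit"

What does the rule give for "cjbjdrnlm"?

The transformation: move the last 3 characters to the front (rotate right by 3), then swap each adjacent pair of characters (1↔2, 3↔4, ...).
Applying both steps to "cjbjdrnlm": "nlmcjbjdr", then "lncmbjdjr".
(Check on "dobqnd": → "qnddob" → "nqddbo" ✓)

lncmbjdjr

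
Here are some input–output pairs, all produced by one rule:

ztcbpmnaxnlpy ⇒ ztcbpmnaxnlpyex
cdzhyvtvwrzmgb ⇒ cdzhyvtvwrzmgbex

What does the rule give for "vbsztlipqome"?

vbsztlipqomeex

In each case the input is transformed by: append "ex".
For "vbsztlipqome" the result is "vbsztlipqomeex".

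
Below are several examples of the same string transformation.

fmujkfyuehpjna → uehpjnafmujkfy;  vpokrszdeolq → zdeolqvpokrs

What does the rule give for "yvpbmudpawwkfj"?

Each output is the input with this applied: swap the front and back halves of the string.
So "yvpbmudpawwkfj" becomes "pawwkfjyvpbmud".

pawwkfjyvpbmud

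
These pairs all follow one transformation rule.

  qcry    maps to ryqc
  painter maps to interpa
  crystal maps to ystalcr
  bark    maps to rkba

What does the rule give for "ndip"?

The pattern: move the first 2 characters to the end (rotate left by 2).
So "ndip" becomes "ipnd".

ipnd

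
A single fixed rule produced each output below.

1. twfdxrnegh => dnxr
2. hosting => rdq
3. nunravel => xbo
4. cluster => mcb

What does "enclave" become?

ovo

The transformation: keep one character in every 3, starting at position 1 (positions 1st, 4th, 7th, ...), then shift every letter 10 places forward in the alphabet (wrapping around).
Applying both steps to "enclave": "ele", then "ovo".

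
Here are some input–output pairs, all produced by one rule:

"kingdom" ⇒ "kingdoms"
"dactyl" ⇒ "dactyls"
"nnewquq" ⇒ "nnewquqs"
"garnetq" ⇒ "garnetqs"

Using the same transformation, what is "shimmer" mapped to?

shimmers

Rule — append "s".
Applying that to "shimmer" gives "shimmers".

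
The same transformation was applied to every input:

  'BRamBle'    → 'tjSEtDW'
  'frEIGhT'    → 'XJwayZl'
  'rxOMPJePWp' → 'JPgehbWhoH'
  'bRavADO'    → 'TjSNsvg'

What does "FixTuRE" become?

The rule is to shift every letter 8 places backward in the alphabet (wrapping around), then flip the case of every letter.
Starting from "FixTuRE": after the first operation, "XapLmJW"; after the second, "xAPlMjw".

xAPlMjw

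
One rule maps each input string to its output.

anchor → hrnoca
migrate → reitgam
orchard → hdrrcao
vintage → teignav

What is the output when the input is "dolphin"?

pnoilhd

In each case the input is transformed by: take characters alternately from the front and the back (1st, last, 2nd, 2nd-last, ...), then swap the first and last characters.
Working it through for "dolphin": intermediate "dnoilhp", final "pnoilhd".
(Check on "anchor": → "arnoch" → "hrnoca" ✓)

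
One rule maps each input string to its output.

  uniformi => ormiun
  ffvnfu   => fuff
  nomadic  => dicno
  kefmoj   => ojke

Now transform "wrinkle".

klewr

Rule — move the first 2 characters to the end (rotate left by 2), then delete the first 2 characters.
Starting from "wrinkle": after the first operation, "inklewr"; after the second, "klewr".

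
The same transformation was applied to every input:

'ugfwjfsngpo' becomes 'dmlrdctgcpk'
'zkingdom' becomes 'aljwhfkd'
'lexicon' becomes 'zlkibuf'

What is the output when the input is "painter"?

What's happening: move the last 3 characters to the front (rotate right by 3), then shift every letter 3 places backward in the alphabet (wrapping around).
Doing the same to "painter": "qbomxfk".

qbomxfk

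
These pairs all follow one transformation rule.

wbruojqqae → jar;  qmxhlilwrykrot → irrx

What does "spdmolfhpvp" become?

lpd

What's happening: keep one character in every 3, starting at position 3 (positions 3rd, 6th, 9th, ...), then move the first character to the end.
Applying both steps to "spdmolfhpvp": "dlp", then "lpd".
(Check on "qmxhlilwrykrot": → "xirr" → "irrx" ✓)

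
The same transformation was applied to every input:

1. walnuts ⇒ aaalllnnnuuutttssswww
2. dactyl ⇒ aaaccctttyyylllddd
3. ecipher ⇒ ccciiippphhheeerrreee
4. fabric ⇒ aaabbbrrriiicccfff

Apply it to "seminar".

eeemmmiiinnnaaarrrsss

What's happening: repeat every character 3 times, then move the first 3 characters to the end (rotate left by 3).
"seminar" → "ssseeemmmiiinnnaaarrr" → "eeemmmiiinnnaaarrrsss".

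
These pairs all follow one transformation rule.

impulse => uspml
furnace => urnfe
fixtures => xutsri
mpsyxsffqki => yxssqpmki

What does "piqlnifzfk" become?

Each output is the input with this applied: sort the characters into reverse alphabetical order, then delete the last 2 characters.
For "piqlnifzfk", step one produces "zqpnlkiiff"; step two turns that into "zqpnlkii".
(Check on "mpsyxsffqki": → "yxssqpmkiff" → "yxssqpmki" ✓)

zqpnlkii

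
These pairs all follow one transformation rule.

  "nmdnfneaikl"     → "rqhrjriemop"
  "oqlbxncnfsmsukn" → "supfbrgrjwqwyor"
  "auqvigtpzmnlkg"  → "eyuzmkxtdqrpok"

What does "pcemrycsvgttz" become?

In each case the input is transformed by: shift every letter 4 places forward in the alphabet (wrapping around).
On "pcemrycsvgttz" that produces "tgiqvcgwzkxxd".

tgiqvcgwzkxxd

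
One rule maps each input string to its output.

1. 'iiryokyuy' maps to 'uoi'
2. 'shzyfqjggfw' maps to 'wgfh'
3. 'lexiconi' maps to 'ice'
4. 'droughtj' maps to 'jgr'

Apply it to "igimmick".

Each output is the input with this applied: keep one character in every 3, starting at position 2 (positions 2nd, 5th, 8th, ...), then reverse the string.
Starting from "igimmick": after the first operation, "gmk"; after the second, "kmg".

kmg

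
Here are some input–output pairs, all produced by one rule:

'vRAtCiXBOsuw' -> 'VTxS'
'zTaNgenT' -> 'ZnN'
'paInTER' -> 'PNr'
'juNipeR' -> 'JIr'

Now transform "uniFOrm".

Rule — keep one character in every 3, starting at position 1 (positions 1st, 4th, 7th, ...), then flip the case of every letter.
Working it through for "uniFOrm": intermediate "uFm", final "UfM".

UfM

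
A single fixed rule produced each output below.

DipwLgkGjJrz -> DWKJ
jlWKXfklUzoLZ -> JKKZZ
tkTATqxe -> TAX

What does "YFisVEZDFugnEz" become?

The transformation: keep one character in every 3, starting at position 1 (positions 1st, 4th, 7th, ...), then convert every letter to uppercase.
Working it through for "YFisVEZDFugnEz": intermediate "YsZuE", final "YSZUE".

YSZUE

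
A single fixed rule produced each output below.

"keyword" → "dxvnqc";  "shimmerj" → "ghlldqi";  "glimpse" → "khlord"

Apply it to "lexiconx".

dwhbnmw

The transformation: shift every letter 1 place backward in the alphabet (wrapping around), then delete the first character.
For "lexiconx", step one produces "kdwhbnmw"; step two turns that into "dwhbnmw".
(Check on "shimmerj": → "rghlldqi" → "ghlldqi" ✓)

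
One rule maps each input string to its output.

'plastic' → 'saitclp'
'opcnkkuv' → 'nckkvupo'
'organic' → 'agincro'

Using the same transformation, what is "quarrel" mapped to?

In each case the input is transformed by: swap each adjacent pair of characters (1↔2, 3↔4, ...), then move the first 2 characters to the end (rotate left by 2).
Starting from "quarrel": after the first operation, "uqraerl"; after the second, "raerluq".

raerluq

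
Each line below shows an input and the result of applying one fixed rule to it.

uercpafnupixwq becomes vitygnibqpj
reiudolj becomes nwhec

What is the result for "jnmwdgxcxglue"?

pwzqvqzenx

The pattern: delete the first 3 characters, then shift every letter 7 places backward in the alphabet (wrapping around).
"jnmwdgxcxglue" → "wdgxcxglue" → "pwzqvqzenx".
(Check on "uercpafnupixwq": → "cpafnupixwq" → "vitygnibqpj" ✓)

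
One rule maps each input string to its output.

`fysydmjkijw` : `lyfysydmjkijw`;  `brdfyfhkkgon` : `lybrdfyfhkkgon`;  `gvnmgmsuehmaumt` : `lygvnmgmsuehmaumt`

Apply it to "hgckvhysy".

lyhgckvhysy

The transformation: prepend "ly".
For "hgckvhysy" the result is "lyhgckvhysy".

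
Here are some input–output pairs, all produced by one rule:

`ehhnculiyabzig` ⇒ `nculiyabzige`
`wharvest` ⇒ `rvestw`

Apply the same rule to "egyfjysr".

fjysre

The pattern: move the first character to the end, then delete the first 2 characters.
Applying both steps to "egyfjysr": "gyfjysre", then "fjysre".
(Check on "wharvest": → "harvestw" → "rvestw" ✓)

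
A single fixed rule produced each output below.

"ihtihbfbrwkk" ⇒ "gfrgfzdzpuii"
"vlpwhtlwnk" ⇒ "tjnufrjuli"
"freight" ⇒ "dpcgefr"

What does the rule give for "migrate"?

kgepyrc

Each output is the input with this applied: shift every letter 2 places backward in the alphabet (wrapping around).
On "migrate" that produces "kgepyrc".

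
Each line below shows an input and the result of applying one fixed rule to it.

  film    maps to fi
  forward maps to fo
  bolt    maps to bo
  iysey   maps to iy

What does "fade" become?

In each case the input is transformed by: keep only the first 2 characters.
On "fade" that produces "fa".

fa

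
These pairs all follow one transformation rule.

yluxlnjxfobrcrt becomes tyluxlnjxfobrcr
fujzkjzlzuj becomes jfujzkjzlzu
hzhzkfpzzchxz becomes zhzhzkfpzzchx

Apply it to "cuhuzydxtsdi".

icuhuzydxtsd

Looking at the pairs, the operation is to move the last character to the front.
Applying that to "cuhuzydxtsdi" gives "icuhuzydxtsd".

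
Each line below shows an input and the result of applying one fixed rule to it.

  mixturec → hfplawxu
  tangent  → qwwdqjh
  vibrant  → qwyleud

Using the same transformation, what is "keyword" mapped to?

ugnhbzr

Rule — shift every letter 3 places forward in the alphabet (wrapping around), then move the last 2 characters to the front (rotate right by 2).
Starting from "keyword": after the first operation, "nhbzrug"; after the second, "ugnhbzr".
(Check on "mixturec": → "plawxuhf" → "hfplawxu" ✓)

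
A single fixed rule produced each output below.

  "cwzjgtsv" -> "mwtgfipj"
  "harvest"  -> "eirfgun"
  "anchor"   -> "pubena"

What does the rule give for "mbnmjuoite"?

azwhbvgrzo

Looking at the pairs, the operation is to move the first 2 characters to the end (rotate left by 2), then shift every letter 13 places forward in the alphabet (wrapping around) — i.e. ROT13.
Starting from "mbnmjuoite": after the first operation, "nmjuoitemb"; after the second, "azwhbvgrzo".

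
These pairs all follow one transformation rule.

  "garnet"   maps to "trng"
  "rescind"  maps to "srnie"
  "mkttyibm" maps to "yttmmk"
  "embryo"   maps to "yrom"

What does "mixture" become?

Looking at the pairs, the operation is to sort the characters into reverse alphabetical order, then delete the last 2 characters.
On "mixture" that produces "xutrm".
(Check on "garnet": → "trngea" → "trng" ✓)

xutrm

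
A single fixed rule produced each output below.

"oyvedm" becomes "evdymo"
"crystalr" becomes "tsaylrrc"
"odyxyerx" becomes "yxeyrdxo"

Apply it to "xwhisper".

siphewrx

Rule — swap the front and back halves of the string, then take characters alternately from the front and the back (1st, last, 2nd, 2nd-last, ...).
On "xwhisper": the first step gives "sperxwhi", and the second then gives "siphewrx".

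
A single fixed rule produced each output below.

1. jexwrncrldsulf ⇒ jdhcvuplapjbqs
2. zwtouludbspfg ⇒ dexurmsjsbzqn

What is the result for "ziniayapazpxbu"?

zsxglgywynyxnv

In each case the input is transformed by: move the last 2 characters to the front (rotate right by 2), then shift every letter 2 places backward in the alphabet (wrapping around).
For "ziniayapazpxbu", step one produces "buziniayapazpx"; step two turns that into "zsxglgywynyxnv".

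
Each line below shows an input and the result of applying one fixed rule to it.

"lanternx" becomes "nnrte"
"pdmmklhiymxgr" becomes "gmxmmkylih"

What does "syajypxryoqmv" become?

What's happening: take characters alternately from the front and the back (1st, last, 2nd, 2nd-last, ...), then delete the first 3 characters.
On "syajypxryoqmv": the first step gives "svymaqjoyyprx", and the second then gives "maqjoyyprx".

maqjoyyprx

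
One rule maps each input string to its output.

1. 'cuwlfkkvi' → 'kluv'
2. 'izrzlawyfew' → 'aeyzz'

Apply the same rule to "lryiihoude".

ehiru

Looking at the pairs, the operation is to keep every other character starting from the second (positions 2nd, 4th, 6th, ...), then sort the characters into alphabetical order.
Working it through for "lryiihoude": intermediate "rihue", final "ehiru".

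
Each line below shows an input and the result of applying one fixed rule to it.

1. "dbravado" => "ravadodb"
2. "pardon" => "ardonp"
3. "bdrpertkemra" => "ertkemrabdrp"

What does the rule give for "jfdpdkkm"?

The rule is to move the last 2 characters to the front (rotate right by 2), then swap the front and back halves of the string.
For "jfdpdkkm", step one produces "kmjfdpdk"; step two turns that into "dpdkkmjf".

dpdkkmjf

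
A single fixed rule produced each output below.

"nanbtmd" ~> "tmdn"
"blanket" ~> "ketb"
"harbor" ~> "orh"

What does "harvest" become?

esth

The pattern: move the first character to the end, then delete the first 3 characters.
Working it through for "harvest": intermediate "arvesth", final "esth".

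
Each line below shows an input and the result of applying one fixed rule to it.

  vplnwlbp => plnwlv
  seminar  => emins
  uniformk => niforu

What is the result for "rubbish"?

The rule is to delete the last 2 characters, then move the first character to the end.
Starting from "rubbish": after the first operation, "rubbi"; after the second, "ubbir".

ubbir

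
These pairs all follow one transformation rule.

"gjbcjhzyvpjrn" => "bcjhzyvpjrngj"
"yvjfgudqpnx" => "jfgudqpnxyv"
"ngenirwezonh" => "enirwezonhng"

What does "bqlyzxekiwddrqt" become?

lyzxekiwddrqtbq

The transformation: move the first 2 characters to the end (rotate left by 2).
So "bqlyzxekiwddrqt" becomes "lyzxekiwddrqtbq".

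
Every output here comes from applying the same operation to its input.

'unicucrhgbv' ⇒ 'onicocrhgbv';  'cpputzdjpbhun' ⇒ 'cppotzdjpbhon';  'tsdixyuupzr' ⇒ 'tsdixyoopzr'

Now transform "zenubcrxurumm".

What's happening: replace every "u" with "o".
For "zenubcrxurumm" the result is "zenobcrxoromm".

zenobcrxoromm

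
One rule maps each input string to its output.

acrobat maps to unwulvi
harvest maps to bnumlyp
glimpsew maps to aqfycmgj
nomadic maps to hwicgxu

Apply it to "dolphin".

The pattern: take characters alternately from the front and the back (1st, last, 2nd, 2nd-last, ...), then shift every letter 6 places backward in the alphabet (wrapping around).
Starting from "dolphin": after the first operation, "dnoilhp"; after the second, "xhicfbj".

xhicfbj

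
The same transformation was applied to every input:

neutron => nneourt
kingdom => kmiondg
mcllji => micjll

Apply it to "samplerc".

The transformation: take characters alternately from the front and the back (1st, last, 2nd, 2nd-last, ...).
On "samplerc" that produces "scarmepl".

scarmepl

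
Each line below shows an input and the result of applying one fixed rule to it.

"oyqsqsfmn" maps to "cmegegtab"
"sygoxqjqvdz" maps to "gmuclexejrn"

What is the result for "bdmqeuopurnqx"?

praesicdifbel

What's happening: shift every letter 12 places backward in the alphabet (wrapping around).
For "bdmqeuopurnqx" the result is "praesicdifbel".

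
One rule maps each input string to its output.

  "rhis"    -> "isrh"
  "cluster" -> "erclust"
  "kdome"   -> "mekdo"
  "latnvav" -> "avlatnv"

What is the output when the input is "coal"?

alco

Rule — move the last 2 characters to the front (rotate right by 2).
"coal" → "alco".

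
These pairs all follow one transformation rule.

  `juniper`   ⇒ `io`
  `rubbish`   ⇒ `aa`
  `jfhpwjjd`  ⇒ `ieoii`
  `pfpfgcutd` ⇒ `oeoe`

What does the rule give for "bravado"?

au

The pattern: shift every letter 1 place backward in the alphabet (wrapping around), then keep only the vowels.
"bravado" → "aqzuzcn" → "au".
(Check on "rubbish": → "qtaahrg" → "aa" ✓)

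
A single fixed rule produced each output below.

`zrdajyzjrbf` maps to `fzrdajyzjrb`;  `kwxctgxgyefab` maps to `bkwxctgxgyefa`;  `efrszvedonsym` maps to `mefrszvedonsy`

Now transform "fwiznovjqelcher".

rfwiznovjqelche

Rule — move the last character to the front.
Doing the same to "fwiznovjqelcher": "rfwiznovjqelche".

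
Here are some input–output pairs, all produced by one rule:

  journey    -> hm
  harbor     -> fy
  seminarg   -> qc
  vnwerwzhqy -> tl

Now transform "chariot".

The transformation: shift every letter 2 places backward in the alphabet (wrapping around), then keep only the first 2 characters.
Working it through for "chariot": intermediate "afypgmr", final "af".

af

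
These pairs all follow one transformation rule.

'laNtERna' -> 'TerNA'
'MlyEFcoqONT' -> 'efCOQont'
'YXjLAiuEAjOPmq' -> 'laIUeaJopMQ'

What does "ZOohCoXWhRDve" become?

Looking at the pairs, the operation is to delete the first 3 characters, then flip the case of every letter.
For "ZOohCoXWhRDve", step one produces "hCoXWhRDve"; step two turns that into "HcOxwHrdVE".

HcOxwHrdVE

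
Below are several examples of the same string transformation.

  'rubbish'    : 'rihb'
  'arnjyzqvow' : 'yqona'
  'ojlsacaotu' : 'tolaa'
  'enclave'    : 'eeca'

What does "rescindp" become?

srid

The pattern: keep every other character starting from the first (positions 1st, 3rd, 5th, ...), then sort the characters into reverse alphabetical order.
Applying both steps to "rescindp": "rsid", then "srid".
(Check on "arnjyzqvow": → "anyqo" → "yqona" ✓)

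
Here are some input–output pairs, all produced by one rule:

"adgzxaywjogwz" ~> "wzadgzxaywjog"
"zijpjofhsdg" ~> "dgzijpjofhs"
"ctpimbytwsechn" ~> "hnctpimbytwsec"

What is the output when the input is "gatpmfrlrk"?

The pattern: move the last 2 characters to the front (rotate right by 2).
So "gatpmfrlrk" becomes "rkgatpmfrl".

rkgatpmfrl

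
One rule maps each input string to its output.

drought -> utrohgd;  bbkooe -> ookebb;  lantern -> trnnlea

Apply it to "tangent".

Looking at the pairs, the operation is to sort the characters into reverse alphabetical order.
Doing the same to "tangent": "ttnngea".

ttnngea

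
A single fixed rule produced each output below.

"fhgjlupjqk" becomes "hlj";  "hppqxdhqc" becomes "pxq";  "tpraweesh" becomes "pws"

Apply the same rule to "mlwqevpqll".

leq

The pattern: keep one character in every 3, starting at position 2 (positions 2nd, 5th, 8th, ...).
Doing the same to "mlwqevpqll": "leq".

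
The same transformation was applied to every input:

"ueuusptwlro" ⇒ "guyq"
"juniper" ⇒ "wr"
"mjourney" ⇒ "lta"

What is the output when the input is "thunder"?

jf

What's happening: keep one character in every 3, starting at position 2 (positions 2nd, 5th, 8th, ...), then shift every letter 2 places forward in the alphabet (wrapping around).
Applying both steps to "thunder": "hd", then "jf".
(Check on "ueuusptwlro": → "eswo" → "guyq" ✓)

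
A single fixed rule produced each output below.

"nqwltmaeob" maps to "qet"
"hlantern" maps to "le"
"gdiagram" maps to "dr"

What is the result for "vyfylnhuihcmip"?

Rule — take characters alternately from the front and the back (1st, last, 2nd, 2nd-last, ...), then keep one character in every 3, starting at position 3 (positions 3rd, 6th, 9th, ...).
Starting from "vyfylnhuihcmip": after the first operation, "vpyifmyclhnihu"; after the second, "ymli".
(Check on "nqwltmaeob": → "nbqowelatm" → "qet" ✓)

ymli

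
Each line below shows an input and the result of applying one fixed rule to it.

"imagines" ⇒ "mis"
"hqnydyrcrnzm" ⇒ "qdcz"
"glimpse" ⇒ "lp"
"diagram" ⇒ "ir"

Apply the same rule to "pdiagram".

Looking at the pairs, the operation is to keep one character in every 3, starting at position 2 (positions 2nd, 5th, 8th, ...).
Applying that to "pdiagram" gives "dgm".

dgm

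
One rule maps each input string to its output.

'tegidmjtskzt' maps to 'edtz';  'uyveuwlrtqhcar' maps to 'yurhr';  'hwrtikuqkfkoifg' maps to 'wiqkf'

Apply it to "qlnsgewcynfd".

lgcf

Rule — keep one character in every 3, starting at position 2 (positions 2nd, 5th, 8th, ...).
On "qlnsgewcynfd" that produces "lgcf".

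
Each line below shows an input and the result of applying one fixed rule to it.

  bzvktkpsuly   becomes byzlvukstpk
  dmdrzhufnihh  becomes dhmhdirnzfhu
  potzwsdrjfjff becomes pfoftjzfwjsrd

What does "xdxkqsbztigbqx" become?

The pattern: take characters alternately from the front and the back (1st, last, 2nd, 2nd-last, ...).
"xdxkqsbztigbqx" → "xxdqxbkgqistbz".

xxdqxbkgqistbz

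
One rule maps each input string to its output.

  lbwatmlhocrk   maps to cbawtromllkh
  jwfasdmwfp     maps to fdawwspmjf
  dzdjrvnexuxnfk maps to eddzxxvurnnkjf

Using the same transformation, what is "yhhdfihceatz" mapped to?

The pattern: sort the characters into reverse alphabetical order, then move the last 3 characters to the front (rotate right by 3).
Starting from "yhhdfihceatz": after the first operation, "zytihhhfedca"; after the second, "dcazytihhhfe".

dcazytihhhfe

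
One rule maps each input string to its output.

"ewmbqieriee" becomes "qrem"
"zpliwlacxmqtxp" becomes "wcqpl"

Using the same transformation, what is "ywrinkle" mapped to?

ner

The rule is to move the first 3 characters to the end (rotate left by 3), then keep one character in every 3, starting at position 2 (positions 2nd, 5th, 8th, ...).
For "ywrinkle", step one produces "inkleywr"; step two turns that into "ner".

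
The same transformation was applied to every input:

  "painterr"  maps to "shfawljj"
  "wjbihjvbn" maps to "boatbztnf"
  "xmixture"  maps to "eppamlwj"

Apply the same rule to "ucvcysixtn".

umunkqpafl

In each case the input is transformed by: shift every letter 8 places backward in the alphabet (wrapping around), then swap each adjacent pair of characters (1↔2, 3↔4, ...).
Working it through for "ucvcysixtn": intermediate "munuqkaplf", final "umunkqpafl".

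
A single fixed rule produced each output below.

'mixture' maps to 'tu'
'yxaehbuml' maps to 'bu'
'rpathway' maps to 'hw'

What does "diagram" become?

The transformation: move the last 2 characters to the front (rotate right by 2), then keep only the last 2 characters.
On "diagram": the first step gives "amdiagr", and the second then gives "gr".

gr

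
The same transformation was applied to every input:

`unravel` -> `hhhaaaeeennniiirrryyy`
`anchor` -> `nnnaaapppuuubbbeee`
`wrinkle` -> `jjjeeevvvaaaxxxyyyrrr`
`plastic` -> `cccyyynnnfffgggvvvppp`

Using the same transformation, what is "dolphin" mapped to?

qqqbbbyyycccuuuvvvaaa

Rule — shift every letter 13 places forward in the alphabet (wrapping around) — i.e. ROT13, then repeat every character 3 times.
Doing the same to "dolphin": "qqqbbbyyycccuuuvvvaaa".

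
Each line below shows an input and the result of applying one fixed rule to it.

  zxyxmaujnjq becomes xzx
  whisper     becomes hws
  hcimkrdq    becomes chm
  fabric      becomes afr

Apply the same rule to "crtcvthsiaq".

The rule is to swap each adjacent pair of characters (1↔2, 3↔4, ...), then keep only the first 3 characters.
For "crtcvthsiaq", step one produces "rccttvshaiq"; step two turns that into "rcc".

rcc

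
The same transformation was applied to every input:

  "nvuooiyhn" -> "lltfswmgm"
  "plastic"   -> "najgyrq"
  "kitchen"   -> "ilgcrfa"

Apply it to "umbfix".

Looking at the pairs, the operation is to shift every letter 2 places backward in the alphabet (wrapping around), then take characters alternately from the front and the back (1st, last, 2nd, 2nd-last, ...).
Working it through for "umbfix": intermediate "skzdgv", final "svkgzd".

svkgzd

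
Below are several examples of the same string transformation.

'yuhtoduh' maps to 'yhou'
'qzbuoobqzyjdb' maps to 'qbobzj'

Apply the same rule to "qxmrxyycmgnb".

The transformation: swap each adjacent pair of characters (1↔2, 3↔4, ...), then keep every other character starting from the second (positions 2nd, 4th, 6th, ...).
"qxmrxyycmgnb" → "qmxymn".

qmxymn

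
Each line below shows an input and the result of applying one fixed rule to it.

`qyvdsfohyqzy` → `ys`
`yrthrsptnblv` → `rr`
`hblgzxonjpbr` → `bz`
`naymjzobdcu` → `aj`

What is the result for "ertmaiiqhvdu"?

ra

Each output is the input with this applied: keep one character in every 3, starting at position 2 (positions 2nd, 5th, 8th, ...), then keep only the first 2 characters.
Doing the same to "ertmaiiqhvdu": "ra".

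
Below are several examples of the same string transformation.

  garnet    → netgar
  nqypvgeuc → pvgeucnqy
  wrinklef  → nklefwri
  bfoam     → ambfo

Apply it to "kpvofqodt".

ofqodtkpv

The rule is to move the first 3 characters to the end (rotate left by 3).
"kpvofqodt" → "ofqodtkpv".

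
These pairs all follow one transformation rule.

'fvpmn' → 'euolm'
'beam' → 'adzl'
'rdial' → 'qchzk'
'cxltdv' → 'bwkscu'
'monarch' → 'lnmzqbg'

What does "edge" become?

dcfd

The transformation: shift every letter 1 place backward in the alphabet (wrapping around).
Applying that to "edge" gives "dcfd".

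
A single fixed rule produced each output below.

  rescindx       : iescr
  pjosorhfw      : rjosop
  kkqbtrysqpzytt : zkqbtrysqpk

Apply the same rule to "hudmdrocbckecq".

kudmdrocbch

In each case the input is transformed by: delete the last 3 characters, then swap the first and last characters.
"hudmdrocbckecq" → "hudmdrocbck" → "kudmdrocbch".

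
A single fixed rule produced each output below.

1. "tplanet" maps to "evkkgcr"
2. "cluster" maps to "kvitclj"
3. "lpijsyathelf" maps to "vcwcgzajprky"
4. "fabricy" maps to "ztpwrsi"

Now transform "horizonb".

The transformation: move the last 3 characters to the front (rotate right by 3), then shift every letter 9 places backward in the alphabet (wrapping around).
For "horizonb", step one produces "onbhoriz"; step two turns that into "fesyfizq".

fesyfizq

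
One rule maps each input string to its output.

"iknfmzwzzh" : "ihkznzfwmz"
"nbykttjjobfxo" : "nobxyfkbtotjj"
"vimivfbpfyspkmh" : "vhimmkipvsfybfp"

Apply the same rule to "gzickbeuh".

ghzuiecbk

In each case the input is transformed by: take characters alternately from the front and the back (1st, last, 2nd, 2nd-last, ...).
So "gzickbeuh" becomes "ghzuiecbk".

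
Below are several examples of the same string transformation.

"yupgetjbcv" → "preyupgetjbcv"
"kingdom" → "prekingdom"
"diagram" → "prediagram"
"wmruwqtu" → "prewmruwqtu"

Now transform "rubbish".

prerubbish

Rule — prepend "pre".
Applying that to "rubbish" gives "prerubbish".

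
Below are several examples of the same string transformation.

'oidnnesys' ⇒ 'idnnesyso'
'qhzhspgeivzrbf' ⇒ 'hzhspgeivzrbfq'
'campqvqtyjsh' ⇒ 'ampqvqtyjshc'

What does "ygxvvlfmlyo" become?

Looking at the pairs, the operation is to move the first character to the end.
On "ygxvvlfmlyo" that produces "gxvvlfmlyoy".

gxvvlfmlyoy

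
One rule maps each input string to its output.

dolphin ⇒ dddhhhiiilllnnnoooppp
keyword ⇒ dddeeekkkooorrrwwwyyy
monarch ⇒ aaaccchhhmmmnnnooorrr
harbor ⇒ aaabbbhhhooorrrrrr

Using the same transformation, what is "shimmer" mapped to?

In each case the input is transformed by: repeat every character 3 times, then sort the characters into alphabetical order.
So "shimmer" becomes "eeehhhiiimmmmmmrrrsss".
(Check on "dolphin": → "dddooolllppphhhiiinnn" → "dddhhhiiilllnnnoooppp" ✓)

eeehhhiiimmmmmmrrrsss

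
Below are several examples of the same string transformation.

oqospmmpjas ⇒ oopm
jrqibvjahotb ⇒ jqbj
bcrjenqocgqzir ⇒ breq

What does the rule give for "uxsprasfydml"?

The transformation: keep every other character starting from the first (positions 1st, 3rd, 5th, ...), then keep only the first 4 characters.
Applying both steps to "uxsprasfydml": "usrsym", then "usrs".
(Check on "oqospmmpjas": → "oopmjs" → "oopm" ✓)

usrs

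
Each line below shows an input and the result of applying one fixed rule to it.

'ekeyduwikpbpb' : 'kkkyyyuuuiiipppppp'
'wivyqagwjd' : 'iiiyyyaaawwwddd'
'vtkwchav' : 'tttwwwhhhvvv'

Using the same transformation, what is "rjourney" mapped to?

jjjuuunnnyyy

The pattern: keep every other character starting from the second (positions 2nd, 4th, 6th, ...), then repeat every character 3 times.
For "rjourney", step one produces "juny"; step two turns that into "jjjuuunnnyyy".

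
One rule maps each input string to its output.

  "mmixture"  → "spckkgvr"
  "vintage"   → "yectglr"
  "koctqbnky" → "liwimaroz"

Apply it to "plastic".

rganjyq

The transformation: move the last 3 characters to the front (rotate right by 3), then shift every letter 2 places backward in the alphabet (wrapping around).
So "plastic" becomes "rganjyq".
(Check on "mmixture": → "uremmixt" → "spckkgvr" ✓)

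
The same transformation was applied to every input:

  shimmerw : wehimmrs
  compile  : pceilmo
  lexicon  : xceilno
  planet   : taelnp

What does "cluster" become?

The transformation: sort the characters into alphabetical order, then move the last character to the front.
Working it through for "cluster": intermediate "celrstu", final "ucelrst".

ucelrst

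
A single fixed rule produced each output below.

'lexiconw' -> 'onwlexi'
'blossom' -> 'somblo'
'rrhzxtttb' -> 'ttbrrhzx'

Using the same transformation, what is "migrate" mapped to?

atemig

Rule — move the last 3 characters to the front (rotate right by 3), then delete the last character.
Doing the same to "migrate": "atemig".
(Check on "rrhzxtttb": → "ttbrrhzxt" → "ttbrrhzx" ✓)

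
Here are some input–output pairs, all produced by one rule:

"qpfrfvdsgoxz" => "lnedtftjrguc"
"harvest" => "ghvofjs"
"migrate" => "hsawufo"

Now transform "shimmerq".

The rule is to move the last 2 characters to the front (rotate right by 2), then shift every letter 12 places backward in the alphabet (wrapping around).
Starting from "shimmerq": after the first operation, "rqshimme"; after the second, "fegvwaas".
(Check on "harvest": → "stharve" → "ghvofjs" ✓)

fegvwaas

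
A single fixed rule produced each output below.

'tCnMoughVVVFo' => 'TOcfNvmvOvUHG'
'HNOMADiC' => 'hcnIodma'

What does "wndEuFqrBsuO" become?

WoNUDSebURfQ

The transformation: take characters alternately from the front and the back (1st, last, 2nd, 2nd-last, ...), then flip the case of every letter.
On "wndEuFqrBsuO": the first step gives "wOnudsEBurFq", and the second then gives "WoNUDSebURfQ".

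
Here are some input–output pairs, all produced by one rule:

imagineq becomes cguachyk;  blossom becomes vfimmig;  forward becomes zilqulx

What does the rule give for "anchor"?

Each output is the input with this applied: shift every letter 6 places backward in the alphabet (wrapping around).
On "anchor" that produces "uhwbil".

uhwbil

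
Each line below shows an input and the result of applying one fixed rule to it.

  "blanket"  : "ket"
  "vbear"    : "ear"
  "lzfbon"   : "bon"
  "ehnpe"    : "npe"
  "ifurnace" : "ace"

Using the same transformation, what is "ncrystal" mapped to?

tal

The pattern: keep only the last 3 characters.
Applying that to "ncrystal" gives "tal".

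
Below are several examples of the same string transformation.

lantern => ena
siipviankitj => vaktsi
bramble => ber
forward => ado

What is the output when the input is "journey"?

nyo

The transformation: move the first 3 characters to the end (rotate left by 3), then keep every other character starting from the second (positions 2nd, 4th, 6th, ...).
Starting from "journey": after the first operation, "rneyjou"; after the second, "nyo".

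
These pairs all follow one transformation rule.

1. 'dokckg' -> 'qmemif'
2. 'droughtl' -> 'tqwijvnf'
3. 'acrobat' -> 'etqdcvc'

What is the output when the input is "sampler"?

Rule — move the first character to the end, then shift every letter 2 places forward in the alphabet (wrapping around).
Starting from "sampler": after the first operation, "amplers"; after the second, "corngtu".

corngtu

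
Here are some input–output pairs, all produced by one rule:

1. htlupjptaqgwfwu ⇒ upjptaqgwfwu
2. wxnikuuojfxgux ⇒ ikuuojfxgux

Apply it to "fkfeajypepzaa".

eajypepzaa

Rule — delete the first 3 characters.
"fkfeajypepzaa" → "eajypepzaa".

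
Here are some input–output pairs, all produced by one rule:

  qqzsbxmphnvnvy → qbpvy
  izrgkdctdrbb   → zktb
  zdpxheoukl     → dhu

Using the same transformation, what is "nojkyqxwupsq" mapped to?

oyws

Rule — keep one character in every 3, starting at position 2 (positions 2nd, 5th, 8th, ...).
Doing the same to "nojkyqxwupsq": "oyws".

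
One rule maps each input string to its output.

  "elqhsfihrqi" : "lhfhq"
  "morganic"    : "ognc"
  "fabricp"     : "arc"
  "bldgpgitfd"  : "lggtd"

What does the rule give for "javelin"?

aei

The rule is to keep every other character starting from the second (positions 2nd, 4th, 6th, ...).
For "javelin" the result is "aei".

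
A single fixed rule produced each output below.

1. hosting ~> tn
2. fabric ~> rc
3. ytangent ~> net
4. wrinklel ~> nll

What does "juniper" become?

Looking at the pairs, the operation is to keep every other character starting from the second (positions 2nd, 4th, 6th, ...), then delete the first character.
Starting from "juniper": after the first operation, "uie"; after the second, "ie".
(Check on "ytangent": → "tnet" → "net" ✓)

ie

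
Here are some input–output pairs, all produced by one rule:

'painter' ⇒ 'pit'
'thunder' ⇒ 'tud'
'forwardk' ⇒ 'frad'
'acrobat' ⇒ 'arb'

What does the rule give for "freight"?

In each case the input is transformed by: delete the last character, then keep every other character starting from the first (positions 1st, 3rd, 5th, ...).
Starting from "freight": after the first operation, "freigh"; after the second, "feg".
(Check on "forwardk": → "forward" → "frad" ✓)

feg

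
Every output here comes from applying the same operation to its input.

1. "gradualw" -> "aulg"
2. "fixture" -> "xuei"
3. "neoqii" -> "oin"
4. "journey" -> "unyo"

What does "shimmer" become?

imrh

Rule — move the first 2 characters to the end (rotate left by 2), then keep every other character starting from the first (positions 1st, 3rd, 5th, ...).
Starting from "shimmer": after the first operation, "immersh"; after the second, "imrh".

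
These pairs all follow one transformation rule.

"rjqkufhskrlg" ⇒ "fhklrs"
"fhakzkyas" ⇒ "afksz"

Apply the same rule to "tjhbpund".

bhnt

The rule is to sort the characters into alphabetical order, then keep every other character starting from the first (positions 1st, 3rd, 5th, ...).
For "tjhbpund" the result is "bhnt".
(Check on "rjqkufhskrlg": → "fghjkklqrrsu" → "fhklrs" ✓)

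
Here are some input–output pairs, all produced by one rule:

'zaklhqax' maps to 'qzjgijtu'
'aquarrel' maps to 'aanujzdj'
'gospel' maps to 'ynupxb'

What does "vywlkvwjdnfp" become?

Looking at the pairs, the operation is to swap the front and back halves of the string, then shift every letter 9 places forward in the alphabet (wrapping around).
For "vywlkvwjdnfp", step one produces "wjdnfpvywlkv"; step two turns that into "fsmwoyehfute".

fsmwoyehfute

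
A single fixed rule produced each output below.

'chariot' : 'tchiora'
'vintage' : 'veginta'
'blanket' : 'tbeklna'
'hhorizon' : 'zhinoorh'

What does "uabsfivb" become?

Rule — sort the characters into alphabetical order, then swap the first and last characters.
"uabsfivb" → "abbfisuv" → "vbbfisua".

vbbfisua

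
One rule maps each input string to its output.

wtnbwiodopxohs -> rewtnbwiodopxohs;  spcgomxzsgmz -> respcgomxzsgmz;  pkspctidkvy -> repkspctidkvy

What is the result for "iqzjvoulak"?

reiqzjvoulak

Rule — prepend "re".
On "iqzjvoulak" that produces "reiqzjvoulak".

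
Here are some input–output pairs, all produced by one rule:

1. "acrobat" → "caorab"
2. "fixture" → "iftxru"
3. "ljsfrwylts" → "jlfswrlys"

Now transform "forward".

Each output is the input with this applied: swap each adjacent pair of characters (1↔2, 3↔4, ...), then delete the last character.
Starting from "forward": after the first operation, "ofwrrad"; after the second, "ofwrra".
(Check on "fixture": → "iftxrue" → "iftxru" ✓)

ofwrra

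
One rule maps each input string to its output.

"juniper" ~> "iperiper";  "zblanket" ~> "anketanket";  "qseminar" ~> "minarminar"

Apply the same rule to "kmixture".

xturexture

The transformation: delete the first 3 characters, then write the whole string twice.
"kmixture" → "xture" → "xturexture".
(Check on "qseminar": → "minar" → "minarminar" ✓)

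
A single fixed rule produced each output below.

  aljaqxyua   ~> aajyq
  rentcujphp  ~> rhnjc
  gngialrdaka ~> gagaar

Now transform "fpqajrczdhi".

In each case the input is transformed by: keep every other character starting from the first (positions 1st, 3rd, 5th, ...), then take characters alternately from the front and the back (1st, last, 2nd, 2nd-last, ...).
For "fpqajrczdhi" the result is "fiqdjc".

fiqdjc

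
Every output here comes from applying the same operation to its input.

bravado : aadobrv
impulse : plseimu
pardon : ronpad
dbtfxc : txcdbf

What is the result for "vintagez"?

nagezvit

What's happening: move the first 3 characters to the end (rotate left by 3), then swap the first and last characters.
On "vintagez": the first step gives "tagezvin", and the second then gives "nagezvit".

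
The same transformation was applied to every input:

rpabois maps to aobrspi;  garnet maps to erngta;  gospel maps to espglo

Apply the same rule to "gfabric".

The rule is to take characters alternately from the front and the back (1st, last, 2nd, 2nd-last, ...), then move the last 3 characters to the front (rotate right by 3).
Applying both steps to "gfabric": "gcfiarb", then "arbgcfi".

arbgcfi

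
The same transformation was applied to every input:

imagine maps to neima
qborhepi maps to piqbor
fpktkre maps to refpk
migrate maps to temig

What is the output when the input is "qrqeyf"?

yfqr

The rule is to move the last 2 characters to the front (rotate right by 2), then delete the last 2 characters.
"qrqeyf" → "yfqrqe" → "yfqr".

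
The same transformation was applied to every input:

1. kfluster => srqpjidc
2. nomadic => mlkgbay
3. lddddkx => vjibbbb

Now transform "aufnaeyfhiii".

wslgggfddcyy

In each case the input is transformed by: sort the characters into reverse alphabetical order, then shift every letter 2 places backward in the alphabet (wrapping around).
Doing the same to "aufnaeyfhiii": "wslgggfddcyy".
(Check on "nomadic": → "onmidca" → "mlkgbay" ✓)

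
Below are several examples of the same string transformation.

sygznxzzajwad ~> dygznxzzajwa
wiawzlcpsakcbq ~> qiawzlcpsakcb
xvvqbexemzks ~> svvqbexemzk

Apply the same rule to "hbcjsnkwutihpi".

The transformation: delete the first character, then move the last character to the front.
For "hbcjsnkwutihpi", step one produces "bcjsnkwutihpi"; step two turns that into "ibcjsnkwutihp".

ibcjsnkwutihp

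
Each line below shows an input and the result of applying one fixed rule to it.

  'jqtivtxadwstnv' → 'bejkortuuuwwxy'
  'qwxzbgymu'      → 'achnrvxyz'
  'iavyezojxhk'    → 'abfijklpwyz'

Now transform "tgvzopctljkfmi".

adghjklmnpquuw

In each case the input is transformed by: shift every letter 1 place forward in the alphabet (wrapping around), then sort the characters into alphabetical order.
For "tgvzopctljkfmi", step one produces "uhwapqdumklgnj"; step two turns that into "adghjklmnpquuw".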